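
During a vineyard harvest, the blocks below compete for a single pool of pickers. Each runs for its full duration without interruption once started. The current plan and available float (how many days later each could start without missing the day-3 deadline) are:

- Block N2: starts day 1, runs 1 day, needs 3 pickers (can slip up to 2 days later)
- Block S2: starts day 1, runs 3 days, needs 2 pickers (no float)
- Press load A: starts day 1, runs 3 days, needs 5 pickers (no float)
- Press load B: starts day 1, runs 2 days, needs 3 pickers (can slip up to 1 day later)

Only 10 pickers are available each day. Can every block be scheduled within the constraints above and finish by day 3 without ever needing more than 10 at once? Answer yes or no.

Schedule Block N2@1, Block S2@1, Press load A@1, Press load B@2: d1:10  d2:10  d3:10 — peak 10 ≤ 10.

yes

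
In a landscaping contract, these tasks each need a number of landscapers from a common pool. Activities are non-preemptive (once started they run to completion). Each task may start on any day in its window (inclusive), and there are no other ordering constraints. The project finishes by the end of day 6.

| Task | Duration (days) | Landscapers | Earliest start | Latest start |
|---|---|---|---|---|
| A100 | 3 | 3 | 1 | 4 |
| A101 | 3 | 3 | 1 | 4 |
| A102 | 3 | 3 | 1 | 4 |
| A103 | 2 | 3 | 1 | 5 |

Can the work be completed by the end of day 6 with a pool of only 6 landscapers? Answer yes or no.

yes

Schedule A100@1, A101@1, A102@4, A103@4: d1:6  d2:6  d3:6  d4:6  d5:6  d6:3 — peak 6 ≤ 6.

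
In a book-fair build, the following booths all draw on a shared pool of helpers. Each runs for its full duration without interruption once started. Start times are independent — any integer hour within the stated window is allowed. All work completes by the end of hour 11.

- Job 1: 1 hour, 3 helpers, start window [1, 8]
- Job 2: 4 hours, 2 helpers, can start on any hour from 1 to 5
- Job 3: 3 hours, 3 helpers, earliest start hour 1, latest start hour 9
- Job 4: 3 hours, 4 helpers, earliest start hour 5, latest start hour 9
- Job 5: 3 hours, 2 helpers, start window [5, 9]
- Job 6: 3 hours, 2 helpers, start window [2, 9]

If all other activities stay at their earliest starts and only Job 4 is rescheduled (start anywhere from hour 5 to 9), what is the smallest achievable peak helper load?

Job 4@5: h1:8  h2:7  h3:7  h4:4  h5:6  h6:6  h7:6  h8:0  h9:0  h10:0  h11:0 → peak 8
Job 4@6: h1:8  h2:7  h3:7  h4:4  h5:2  h6:6  h7:6  h8:4  h9:0  h10:0  h11:0 → peak 8
Job 4@7: h1:8  h2:7  h3:7  h4:4  h5:2  h6:2  h7:6  h8:4  h9:4  h10:0  h11:0 → peak 8
Job 4@8: h1:8  h2:7  h3:7  h4:4  h5:2  h6:2  h7:2  h8:4  h9:4  h10:4  h11:0 → peak 8
Job 4@9: h1:8  h2:7  h3:7  h4:4  h5:2  h6:2  h7:2  h8:0  h9:4  h10:4  h11:4 → peak 8
Best is Job 4@5, peak 8.

8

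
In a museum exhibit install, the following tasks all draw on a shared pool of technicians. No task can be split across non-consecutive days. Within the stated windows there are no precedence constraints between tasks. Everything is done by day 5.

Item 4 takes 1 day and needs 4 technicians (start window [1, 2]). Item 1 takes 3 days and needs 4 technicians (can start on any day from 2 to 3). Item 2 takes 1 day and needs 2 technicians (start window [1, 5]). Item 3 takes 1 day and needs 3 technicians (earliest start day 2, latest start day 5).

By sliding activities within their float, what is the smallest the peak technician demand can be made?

5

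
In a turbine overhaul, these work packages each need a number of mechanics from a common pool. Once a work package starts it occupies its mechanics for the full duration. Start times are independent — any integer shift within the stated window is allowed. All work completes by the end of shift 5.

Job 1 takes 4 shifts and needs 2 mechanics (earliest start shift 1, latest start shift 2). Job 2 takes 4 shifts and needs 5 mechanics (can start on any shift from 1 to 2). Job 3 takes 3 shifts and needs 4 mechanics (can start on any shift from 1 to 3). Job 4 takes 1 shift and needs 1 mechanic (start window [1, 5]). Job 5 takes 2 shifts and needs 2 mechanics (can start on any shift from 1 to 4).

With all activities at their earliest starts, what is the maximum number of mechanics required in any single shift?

14

Early-start schedule: Job 1@1, Job 2@1, Job 3@1, Job 4@1, Job 5@1.
Load per shift: shift 1: 14, shift 2: 13, shift 3: 11, shift 4: 7, shift 5: 0.
Peak is 14.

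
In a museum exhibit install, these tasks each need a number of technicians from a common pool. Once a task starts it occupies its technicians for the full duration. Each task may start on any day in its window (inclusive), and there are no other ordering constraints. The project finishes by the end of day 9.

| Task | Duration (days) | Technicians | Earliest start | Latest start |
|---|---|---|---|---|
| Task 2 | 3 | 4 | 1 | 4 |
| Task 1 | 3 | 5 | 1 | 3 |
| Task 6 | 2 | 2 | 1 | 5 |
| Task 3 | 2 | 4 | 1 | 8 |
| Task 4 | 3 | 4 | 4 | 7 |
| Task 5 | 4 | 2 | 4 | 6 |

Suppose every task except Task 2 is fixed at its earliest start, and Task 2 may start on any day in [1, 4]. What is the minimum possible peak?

11

Task 2@1: d1:15  d2:15  d3:9  d4:6  d5:6  d6:6  d7:2  d8:0  d9:0 → peak 15
Task 2@2: d1:11  d2:15  d3:9  d4:10  d5:6  d6:6  d7:2  d8:0  d9:0 → peak 15
Task 2@3: d1:11  d2:11  d3:9  d4:10  d5:10  d6:6  d7:2  d8:0  d9:0 → peak 11
Task 2@4: d1:11  d2:11  d3:5  d4:10  d5:10  d6:10  d7:2  d8:0  d9:0 → peak 11
Best is Task 2@3, peak 11.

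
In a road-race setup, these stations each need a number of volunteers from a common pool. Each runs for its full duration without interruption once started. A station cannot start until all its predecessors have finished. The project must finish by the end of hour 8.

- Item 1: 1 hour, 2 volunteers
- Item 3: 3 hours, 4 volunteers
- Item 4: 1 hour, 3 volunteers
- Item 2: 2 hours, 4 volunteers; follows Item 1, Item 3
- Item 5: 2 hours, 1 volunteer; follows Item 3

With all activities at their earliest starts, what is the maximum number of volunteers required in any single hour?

Early-start schedule: Item 1@1, Item 3@1, Item 4@1, Item 2@4, Item 5@4.
Load per hour: hour 1: 9, hour 2: 4, hour 3: 4, hour 4: 5, hour 5: 5, hour 6: 0, hour 7: 0, hour 8: 0.
Peak is 9.

9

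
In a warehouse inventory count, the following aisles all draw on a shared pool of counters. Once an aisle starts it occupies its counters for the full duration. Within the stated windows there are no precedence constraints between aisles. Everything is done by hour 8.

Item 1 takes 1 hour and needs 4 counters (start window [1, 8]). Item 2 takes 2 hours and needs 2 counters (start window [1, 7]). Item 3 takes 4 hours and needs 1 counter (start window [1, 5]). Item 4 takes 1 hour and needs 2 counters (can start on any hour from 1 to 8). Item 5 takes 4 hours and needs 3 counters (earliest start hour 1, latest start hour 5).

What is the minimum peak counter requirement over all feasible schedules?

4

Early-start (Item 1@1, Item 2@1, Item 3@1, Item 4@1, Item 5@1) gives peak 12: h1:12  h2:6  h3:4  h4:4  h5:0  h6:0  h7:0  h8:0.
Shift Item 2→2, Item 3→2, Item 4→4, Item 5→5.
Schedule Item 1@1, Item 2@2, Item 3@2, Item 4@4, Item 5@5: h1:4  h2:3  h3:3  h4:3  h5:4  h6:3  h7:3  h8:3 — peak 4.
Total counter-hours = 26 over 8 hours ⇒ peak ≥ ⌈26/8⌉ = 4, so 4 is optimal.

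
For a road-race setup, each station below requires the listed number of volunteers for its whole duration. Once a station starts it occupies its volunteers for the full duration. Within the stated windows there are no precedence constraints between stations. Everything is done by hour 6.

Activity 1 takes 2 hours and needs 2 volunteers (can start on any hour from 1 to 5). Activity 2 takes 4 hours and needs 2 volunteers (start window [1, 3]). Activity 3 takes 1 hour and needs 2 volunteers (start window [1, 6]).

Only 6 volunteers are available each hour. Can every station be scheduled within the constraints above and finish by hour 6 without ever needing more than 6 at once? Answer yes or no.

Schedule Activity 1@1, Activity 2@1, Activity 3@3: h1:4  h2:4  h3:4  h4:2  h5:0  h6:0 — peak 4 ≤ 6.

yes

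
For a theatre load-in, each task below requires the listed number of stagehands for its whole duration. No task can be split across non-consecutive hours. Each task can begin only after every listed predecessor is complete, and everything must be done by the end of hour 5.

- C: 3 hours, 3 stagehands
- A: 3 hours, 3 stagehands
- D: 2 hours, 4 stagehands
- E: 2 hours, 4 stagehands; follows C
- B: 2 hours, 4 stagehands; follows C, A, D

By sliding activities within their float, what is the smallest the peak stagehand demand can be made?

Schedule C@1, A@1, D@1, E@4, B@4: h1:10  h2:10  h3:6  h4:8  h5:8 — peak 10.
No arrangement of the 2 feasible schedules does better.

10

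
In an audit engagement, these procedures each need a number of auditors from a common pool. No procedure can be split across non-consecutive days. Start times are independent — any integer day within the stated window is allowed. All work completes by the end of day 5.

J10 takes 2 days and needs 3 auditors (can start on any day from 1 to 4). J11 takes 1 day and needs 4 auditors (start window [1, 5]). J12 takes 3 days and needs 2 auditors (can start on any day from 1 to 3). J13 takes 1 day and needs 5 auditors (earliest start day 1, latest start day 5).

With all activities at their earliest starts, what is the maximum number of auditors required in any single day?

Early-start schedule: J10@1, J11@1, J12@1, J13@1.
Load per day: day 1: 14, day 2: 5, day 3: 2, day 4: 0, day 5: 0.
Peak is 14.

14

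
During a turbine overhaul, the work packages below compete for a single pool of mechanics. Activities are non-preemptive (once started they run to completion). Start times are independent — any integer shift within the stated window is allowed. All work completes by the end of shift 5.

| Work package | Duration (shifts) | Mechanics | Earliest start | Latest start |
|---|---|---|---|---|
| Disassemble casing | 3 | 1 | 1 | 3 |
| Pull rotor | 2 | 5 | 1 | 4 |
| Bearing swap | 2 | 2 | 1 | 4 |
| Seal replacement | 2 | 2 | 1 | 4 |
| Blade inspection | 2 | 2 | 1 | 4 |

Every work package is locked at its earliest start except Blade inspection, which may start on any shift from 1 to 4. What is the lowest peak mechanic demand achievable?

Blade inspection@1: s1:12  s2:12  s3:1  s4:0  s5:0 → peak 12
Blade inspection@2: s1:10  s2:12  s3:3  s4:0  s5:0 → peak 12
Blade inspection@3: s1:10  s2:10  s3:3  s4:2  s5:0 → peak 10
Blade inspection@4: s1:10  s2:10  s3:1  s4:2  s5:2 → peak 10
Best is Blade inspection@3, peak 10.

10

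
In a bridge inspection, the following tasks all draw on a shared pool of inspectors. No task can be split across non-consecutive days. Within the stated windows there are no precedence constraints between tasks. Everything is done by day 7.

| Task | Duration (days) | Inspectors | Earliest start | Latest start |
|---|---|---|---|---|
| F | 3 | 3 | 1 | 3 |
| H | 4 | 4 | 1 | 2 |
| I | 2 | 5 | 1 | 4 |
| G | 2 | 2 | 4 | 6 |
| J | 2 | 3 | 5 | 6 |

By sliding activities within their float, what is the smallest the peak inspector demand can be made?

9

Early-start (F@1, H@1, I@1, G@4, J@5) gives peak 12: d1:12  d2:12  d3:7  d4:6  d5:5  d6:3  d7:0.
Shift I→4, G→5, J→6.
Schedule F@1, H@1, I@4, G@5, J@6: d1:7  d2:7  d3:7  d4:9  d5:7  d6:5  d7:3 — peak 9.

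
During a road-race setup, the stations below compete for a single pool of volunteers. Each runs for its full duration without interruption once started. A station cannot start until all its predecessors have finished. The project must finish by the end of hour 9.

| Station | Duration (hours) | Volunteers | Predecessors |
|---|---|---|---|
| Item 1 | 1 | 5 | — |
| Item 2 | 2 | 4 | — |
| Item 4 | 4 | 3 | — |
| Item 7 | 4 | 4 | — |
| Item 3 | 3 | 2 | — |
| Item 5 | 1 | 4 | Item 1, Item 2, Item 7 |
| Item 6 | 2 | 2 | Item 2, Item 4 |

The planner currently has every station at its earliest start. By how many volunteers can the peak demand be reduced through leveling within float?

11

Early-start peak: h1:18  h2:13  h3:9  h4:7  h5:6  h6:2  h7:0  h8:0  h9:0 ⇒ 18.
Leveled (Item 1@1, Item 2@2, Item 4@2, Item 7@4, Item 3@6, Item 5@9, Item 6@8): h1:5  h2:7  h3:7  h4:7  h5:7  h6:6  h7:6  h8:4  h9:6 ⇒ 7.
Reduction 18 − 7 = 11.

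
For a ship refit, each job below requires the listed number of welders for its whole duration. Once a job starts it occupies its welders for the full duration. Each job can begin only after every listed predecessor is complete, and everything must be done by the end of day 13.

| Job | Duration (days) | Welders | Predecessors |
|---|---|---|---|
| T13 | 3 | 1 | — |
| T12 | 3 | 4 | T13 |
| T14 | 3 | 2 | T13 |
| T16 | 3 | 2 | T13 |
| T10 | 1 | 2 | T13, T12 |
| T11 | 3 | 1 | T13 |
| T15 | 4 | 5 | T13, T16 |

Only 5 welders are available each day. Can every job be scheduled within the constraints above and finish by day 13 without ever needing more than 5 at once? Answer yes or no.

no

The minimum achievable peak is 6; 5 < 6, so no feasible schedule stays within the cap.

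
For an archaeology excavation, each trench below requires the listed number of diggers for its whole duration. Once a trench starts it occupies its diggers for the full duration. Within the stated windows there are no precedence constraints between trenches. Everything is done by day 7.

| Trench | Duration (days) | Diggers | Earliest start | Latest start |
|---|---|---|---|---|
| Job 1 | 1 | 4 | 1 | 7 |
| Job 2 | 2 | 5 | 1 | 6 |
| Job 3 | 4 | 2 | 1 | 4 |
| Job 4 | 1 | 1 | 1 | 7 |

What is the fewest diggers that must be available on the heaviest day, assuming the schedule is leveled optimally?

5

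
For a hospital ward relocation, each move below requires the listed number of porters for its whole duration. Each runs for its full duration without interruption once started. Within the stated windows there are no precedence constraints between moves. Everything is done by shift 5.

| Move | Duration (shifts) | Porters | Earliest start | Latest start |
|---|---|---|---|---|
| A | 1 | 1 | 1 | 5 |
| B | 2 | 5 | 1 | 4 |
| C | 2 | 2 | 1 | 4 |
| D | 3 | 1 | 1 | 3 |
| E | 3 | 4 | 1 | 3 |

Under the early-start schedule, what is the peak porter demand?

Early-start schedule: A@1, B@1, C@1, D@1, E@1.
Load per shift: shift 1: 13, shift 2: 12, shift 3: 5, shift 4: 0, shift 5: 0.
Peak is 13.

13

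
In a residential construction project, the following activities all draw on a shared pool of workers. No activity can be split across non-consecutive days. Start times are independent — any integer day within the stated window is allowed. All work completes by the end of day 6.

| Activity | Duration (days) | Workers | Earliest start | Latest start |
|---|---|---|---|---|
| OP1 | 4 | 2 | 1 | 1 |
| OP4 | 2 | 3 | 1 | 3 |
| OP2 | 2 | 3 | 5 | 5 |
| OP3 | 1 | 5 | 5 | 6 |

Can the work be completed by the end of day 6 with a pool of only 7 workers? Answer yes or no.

The minimum achievable peak is 8; 7 < 8, so no feasible schedule stays within the cap.

no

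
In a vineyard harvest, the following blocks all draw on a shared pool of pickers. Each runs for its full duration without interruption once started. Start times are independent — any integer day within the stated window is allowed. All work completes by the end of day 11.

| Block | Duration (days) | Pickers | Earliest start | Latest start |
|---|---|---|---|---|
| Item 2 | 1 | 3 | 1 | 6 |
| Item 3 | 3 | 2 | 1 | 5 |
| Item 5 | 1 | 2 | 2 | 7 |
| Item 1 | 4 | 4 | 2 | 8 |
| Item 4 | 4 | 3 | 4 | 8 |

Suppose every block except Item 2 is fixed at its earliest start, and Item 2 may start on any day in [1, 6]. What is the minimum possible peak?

Item 2@1: d1:5  d2:8  d3:6  d4:7  d5:7  d6:3  d7:3  d8:0  d9:0  d10:0  d11:0 → peak 8
Item 2@2: d1:2  d2:11  d3:6  d4:7  d5:7  d6:3  d7:3  d8:0  d9:0  d10:0  d11:0 → peak 11
Item 2@3: d1:2  d2:8  d3:9  d4:7  d5:7  d6:3  d7:3  d8:0  d9:0  d10:0  d11:0 → peak 9
Item 2@4: d1:2  d2:8  d3:6  d4:10  d5:7  d6:3  d7:3  d8:0  d9:0  d10:0  d11:0 → peak 10
Item 2@5: d1:2  d2:8  d3:6  d4:7  d5:10  d6:3  d7:3  d8:0  d9:0  d10:0  d11:0 → peak 10
Item 2@6: d1:2  d2:8  d3:6  d4:7  d5:7  d6:6  d7:3  d8:0  d9:0  d10:0  d11:0 → peak 8
Best is Item 2@1, peak 8.

8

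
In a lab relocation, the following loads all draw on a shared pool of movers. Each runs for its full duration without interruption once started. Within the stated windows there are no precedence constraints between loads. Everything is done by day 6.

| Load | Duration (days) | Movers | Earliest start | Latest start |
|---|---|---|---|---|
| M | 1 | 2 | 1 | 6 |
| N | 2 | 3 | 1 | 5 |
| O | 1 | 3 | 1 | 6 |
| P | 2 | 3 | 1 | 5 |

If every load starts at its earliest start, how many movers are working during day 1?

11

At early start, day 1 has: M, N, O, P.
Demand: 2 + 3 + 3 + 3 = 11.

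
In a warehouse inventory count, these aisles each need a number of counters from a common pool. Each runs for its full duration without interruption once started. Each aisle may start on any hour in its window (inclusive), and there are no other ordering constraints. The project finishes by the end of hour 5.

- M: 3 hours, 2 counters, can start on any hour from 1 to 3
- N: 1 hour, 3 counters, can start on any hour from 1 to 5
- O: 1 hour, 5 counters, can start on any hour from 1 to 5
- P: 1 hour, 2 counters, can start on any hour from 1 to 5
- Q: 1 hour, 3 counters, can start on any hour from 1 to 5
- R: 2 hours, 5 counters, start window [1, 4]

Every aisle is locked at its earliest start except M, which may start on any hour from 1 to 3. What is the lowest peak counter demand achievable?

18

M@1: h1:20  h2:7  h3:2  h4:0  h5:0 → peak 20
M@2: h1:18  h2:7  h3:2  h4:2  h5:0 → peak 18
M@3: h1:18  h2:5  h3:2  h4:2  h5:2 → peak 18
Best is M@2, peak 18.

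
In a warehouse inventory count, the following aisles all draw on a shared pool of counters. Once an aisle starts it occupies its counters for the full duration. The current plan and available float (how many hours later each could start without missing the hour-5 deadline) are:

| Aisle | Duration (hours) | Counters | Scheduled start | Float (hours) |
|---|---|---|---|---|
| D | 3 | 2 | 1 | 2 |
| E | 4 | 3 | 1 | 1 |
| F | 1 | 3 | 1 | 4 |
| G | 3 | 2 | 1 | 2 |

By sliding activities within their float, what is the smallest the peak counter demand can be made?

7

Early-start (D@1, E@1, F@1, G@1) gives peak 10: h1:10  h2:7  h3:7  h4:3  h5:0.
Shift F→4.
Schedule D@1, E@1, F@4, G@1: h1:7  h2:7  h3:7  h4:6  h5:0 — peak 7.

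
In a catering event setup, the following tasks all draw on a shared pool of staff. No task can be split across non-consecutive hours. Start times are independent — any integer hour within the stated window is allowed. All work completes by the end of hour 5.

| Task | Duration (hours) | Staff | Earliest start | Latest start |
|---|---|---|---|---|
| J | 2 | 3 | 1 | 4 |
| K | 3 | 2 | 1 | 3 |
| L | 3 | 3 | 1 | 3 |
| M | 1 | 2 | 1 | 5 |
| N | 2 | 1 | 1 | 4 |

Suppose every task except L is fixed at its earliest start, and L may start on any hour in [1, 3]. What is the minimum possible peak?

L@1: h1:11  h2:9  h3:5  h4:0  h5:0 → peak 11
L@2: h1:8  h2:9  h3:5  h4:3  h5:0 → peak 9
L@3: h1:8  h2:6  h3:5  h4:3  h5:3 → peak 8
Best is L@3, peak 8.

8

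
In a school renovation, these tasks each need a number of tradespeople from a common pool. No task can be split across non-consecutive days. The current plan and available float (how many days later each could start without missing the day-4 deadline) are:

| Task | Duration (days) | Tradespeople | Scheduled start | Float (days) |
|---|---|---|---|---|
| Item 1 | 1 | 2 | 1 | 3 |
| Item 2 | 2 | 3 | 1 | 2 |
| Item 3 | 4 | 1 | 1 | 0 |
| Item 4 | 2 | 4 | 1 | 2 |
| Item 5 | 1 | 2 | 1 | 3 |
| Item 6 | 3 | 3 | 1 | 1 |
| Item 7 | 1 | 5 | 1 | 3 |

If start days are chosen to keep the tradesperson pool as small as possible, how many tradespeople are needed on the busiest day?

Early-start (Item 1@1, Item 2@1, Item 3@1, Item 4@1, Item 5@1, Item 6@1, Item 7@1) gives peak 20: d1:20  d2:11  d3:4  d4:1.
Shift Item 4→3, Item 5→2, Item 7→4.
Schedule Item 1@1, Item 2@1, Item 3@1, Item 4@3, Item 5@2, Item 6@1, Item 7@4: d1:9  d2:9  d3:8  d4:10 — peak 10.

10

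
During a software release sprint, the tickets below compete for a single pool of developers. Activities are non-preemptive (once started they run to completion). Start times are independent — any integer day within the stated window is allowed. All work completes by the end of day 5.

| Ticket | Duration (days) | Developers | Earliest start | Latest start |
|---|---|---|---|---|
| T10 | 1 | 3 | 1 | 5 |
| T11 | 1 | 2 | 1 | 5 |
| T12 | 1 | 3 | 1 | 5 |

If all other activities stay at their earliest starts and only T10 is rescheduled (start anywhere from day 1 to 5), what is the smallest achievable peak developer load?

T10@1: d1:8  d2:0  d3:0  d4:0  d5:0 → peak 8
T10@2: d1:5  d2:3  d3:0  d4:0  d5:0 → peak 5
T10@3: d1:5  d2:0  d3:3  d4:0  d5:0 → peak 5
T10@4: d1:5  d2:0  d3:0  d4:3  d5:0 → peak 5
T10@5: d1:5  d2:0  d3:0  d4:0  d5:3 → peak 5
Best is T10@2, peak 5.

5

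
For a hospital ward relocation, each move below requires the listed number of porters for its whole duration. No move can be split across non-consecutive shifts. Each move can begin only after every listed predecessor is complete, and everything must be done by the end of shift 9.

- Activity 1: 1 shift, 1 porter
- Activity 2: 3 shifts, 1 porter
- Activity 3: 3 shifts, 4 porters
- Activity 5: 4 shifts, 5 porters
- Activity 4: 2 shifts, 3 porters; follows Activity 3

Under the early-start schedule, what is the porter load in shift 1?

11

At early start, shift 1 has: Activity 1, Activity 2, Activity 3, Activity 5.
Demand: 1 + 1 + 4 + 5 = 11.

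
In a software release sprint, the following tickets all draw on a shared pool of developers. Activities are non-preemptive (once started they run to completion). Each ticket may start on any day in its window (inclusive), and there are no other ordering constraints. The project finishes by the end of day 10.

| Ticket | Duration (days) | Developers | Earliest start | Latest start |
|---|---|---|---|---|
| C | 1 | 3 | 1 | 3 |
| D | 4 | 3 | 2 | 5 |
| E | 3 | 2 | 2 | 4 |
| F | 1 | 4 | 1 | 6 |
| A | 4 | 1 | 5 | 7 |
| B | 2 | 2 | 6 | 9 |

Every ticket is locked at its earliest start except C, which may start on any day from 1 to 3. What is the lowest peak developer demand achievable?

7

C@1: d1:7  d2:5  d3:5  d4:5  d5:4  d6:3  d7:3  d8:1  d9:0  d10:0 → peak 7
C@2: d1:4  d2:8  d3:5  d4:5  d5:4  d6:3  d7:3  d8:1  d9:0  d10:0 → peak 8
C@3: d1:4  d2:5  d3:8  d4:5  d5:4  d6:3  d7:3  d8:1  d9:0  d10:0 → peak 8
Best is C@1, peak 7.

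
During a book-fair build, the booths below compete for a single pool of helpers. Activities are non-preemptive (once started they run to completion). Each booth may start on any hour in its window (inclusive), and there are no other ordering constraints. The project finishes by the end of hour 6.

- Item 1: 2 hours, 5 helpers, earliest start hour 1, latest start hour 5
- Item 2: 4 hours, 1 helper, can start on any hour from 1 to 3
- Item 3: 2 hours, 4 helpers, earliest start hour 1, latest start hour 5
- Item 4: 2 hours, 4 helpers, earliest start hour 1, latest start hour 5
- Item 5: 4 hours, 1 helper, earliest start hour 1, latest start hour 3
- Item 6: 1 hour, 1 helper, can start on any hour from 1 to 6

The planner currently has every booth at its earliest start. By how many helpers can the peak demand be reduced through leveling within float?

Early-start peak: h1:16  h2:15  h3:2  h4:2  h5:0  h6:0 ⇒ 16.
Leveled (Item 1@1, Item 2@1, Item 3@3, Item 4@5, Item 5@3, Item 6@5): h1:6  h2:6  h3:6  h4:6  h5:6  h6:5 ⇒ 6.
Reduction 16 − 6 = 10.

10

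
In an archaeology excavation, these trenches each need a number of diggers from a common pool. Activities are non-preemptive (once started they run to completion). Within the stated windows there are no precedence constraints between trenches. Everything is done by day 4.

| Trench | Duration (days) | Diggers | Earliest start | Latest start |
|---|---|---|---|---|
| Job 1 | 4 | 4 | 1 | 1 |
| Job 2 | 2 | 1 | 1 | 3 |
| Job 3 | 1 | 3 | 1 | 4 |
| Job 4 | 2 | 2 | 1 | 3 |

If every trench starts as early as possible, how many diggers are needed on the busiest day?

10

Early-start schedule: Job 1@1, Job 2@1, Job 3@1, Job 4@1.
Load per day: day 1: 10, day 2: 7, day 3: 4, day 4: 4.
Peak is 10.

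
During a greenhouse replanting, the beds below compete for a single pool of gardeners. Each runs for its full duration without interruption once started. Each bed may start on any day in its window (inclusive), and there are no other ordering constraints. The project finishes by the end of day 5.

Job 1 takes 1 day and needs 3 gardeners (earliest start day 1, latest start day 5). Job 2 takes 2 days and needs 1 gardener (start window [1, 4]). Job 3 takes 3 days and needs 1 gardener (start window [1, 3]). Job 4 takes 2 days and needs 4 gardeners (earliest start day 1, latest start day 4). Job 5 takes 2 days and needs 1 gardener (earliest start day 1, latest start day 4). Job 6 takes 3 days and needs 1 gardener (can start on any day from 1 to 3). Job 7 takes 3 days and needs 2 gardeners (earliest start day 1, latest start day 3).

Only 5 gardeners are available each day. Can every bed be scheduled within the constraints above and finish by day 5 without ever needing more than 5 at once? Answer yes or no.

Total gardener-days = 27; over 5 days the average is 27/5 > 5, so some day must exceed 5.

no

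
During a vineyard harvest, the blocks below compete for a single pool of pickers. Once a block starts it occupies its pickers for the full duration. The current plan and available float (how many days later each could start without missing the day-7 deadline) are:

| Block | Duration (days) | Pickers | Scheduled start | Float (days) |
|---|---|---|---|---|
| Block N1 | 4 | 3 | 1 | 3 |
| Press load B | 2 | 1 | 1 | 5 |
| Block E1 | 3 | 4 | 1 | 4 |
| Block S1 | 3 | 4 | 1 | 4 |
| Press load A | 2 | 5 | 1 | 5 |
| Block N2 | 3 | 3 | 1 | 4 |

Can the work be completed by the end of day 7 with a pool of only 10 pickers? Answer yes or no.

Schedule Block N1@1, Press load B@1, Block E1@1, Block S1@4, Press load A@6, Block N2@3: d1:8  d2:8  d3:10  d4:10  d5:7  d6:9  d7:5 — peak 10 ≤ 10.

yes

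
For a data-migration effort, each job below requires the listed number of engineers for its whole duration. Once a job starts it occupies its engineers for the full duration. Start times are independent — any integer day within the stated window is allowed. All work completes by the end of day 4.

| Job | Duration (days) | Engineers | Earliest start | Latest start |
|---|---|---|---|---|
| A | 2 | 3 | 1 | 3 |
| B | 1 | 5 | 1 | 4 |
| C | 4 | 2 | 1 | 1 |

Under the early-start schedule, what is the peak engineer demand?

Early-start schedule: A@1, B@1, C@1.
Load per day: day 1: 10, day 2: 5, day 3: 2, day 4: 2.
Peak is 10.

10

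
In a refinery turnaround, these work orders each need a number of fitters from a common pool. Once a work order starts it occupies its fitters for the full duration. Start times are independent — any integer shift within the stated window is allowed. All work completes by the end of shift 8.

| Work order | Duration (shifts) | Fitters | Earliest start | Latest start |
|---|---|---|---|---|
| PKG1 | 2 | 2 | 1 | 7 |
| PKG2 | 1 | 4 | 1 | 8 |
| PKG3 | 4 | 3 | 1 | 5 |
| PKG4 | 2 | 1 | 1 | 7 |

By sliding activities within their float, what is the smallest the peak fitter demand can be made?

4

Early-start (PKG1@1, PKG2@1, PKG3@1, PKG4@1) gives peak 10: s1:10  s2:6  s3:3  s4:3  s5:0  s6:0  s7:0  s8:0.
Shift PKG2→3, PKG3→4.
Schedule PKG1@1, PKG2@3, PKG3@4, PKG4@1: s1:3  s2:3  s3:4  s4:3  s5:3  s6:3  s7:3  s8:0 — peak 4.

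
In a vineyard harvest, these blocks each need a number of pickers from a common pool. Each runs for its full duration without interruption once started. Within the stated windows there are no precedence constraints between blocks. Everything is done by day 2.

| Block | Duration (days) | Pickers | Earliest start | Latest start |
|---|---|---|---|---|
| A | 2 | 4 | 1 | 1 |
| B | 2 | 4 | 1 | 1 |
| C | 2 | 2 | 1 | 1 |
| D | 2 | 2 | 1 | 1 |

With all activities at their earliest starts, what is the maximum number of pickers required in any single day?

12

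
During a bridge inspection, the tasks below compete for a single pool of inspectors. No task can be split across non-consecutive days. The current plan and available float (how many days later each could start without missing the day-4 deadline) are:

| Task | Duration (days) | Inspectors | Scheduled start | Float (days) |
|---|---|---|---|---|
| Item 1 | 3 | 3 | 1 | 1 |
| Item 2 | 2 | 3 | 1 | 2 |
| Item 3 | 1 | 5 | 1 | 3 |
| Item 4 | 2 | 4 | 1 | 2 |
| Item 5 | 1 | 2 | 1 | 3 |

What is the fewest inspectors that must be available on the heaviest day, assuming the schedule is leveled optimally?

8

Early-start (Item 1@1, Item 2@1, Item 3@1, Item 4@1, Item 5@1) gives peak 17: d1:17  d2:10  d3:3  d4:0.
Shift Item 2→3, Item 3→4, Item 5→3.
Schedule Item 1@1, Item 2@3, Item 3@4, Item 4@1, Item 5@3: d1:7  d2:7  d3:8  d4:8 — peak 8.
Total inspector-days = 30 over 4 days ⇒ peak ≥ ⌈30/4⌉ = 8, so 8 is optimal.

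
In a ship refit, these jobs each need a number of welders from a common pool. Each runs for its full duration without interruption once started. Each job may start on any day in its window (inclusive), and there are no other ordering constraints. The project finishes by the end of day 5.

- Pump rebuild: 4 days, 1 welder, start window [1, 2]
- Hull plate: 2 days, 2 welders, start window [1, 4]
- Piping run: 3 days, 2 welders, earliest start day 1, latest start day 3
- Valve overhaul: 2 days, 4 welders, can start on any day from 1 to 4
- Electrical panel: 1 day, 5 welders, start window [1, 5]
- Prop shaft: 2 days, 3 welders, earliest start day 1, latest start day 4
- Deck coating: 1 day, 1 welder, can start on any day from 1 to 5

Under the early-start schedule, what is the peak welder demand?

18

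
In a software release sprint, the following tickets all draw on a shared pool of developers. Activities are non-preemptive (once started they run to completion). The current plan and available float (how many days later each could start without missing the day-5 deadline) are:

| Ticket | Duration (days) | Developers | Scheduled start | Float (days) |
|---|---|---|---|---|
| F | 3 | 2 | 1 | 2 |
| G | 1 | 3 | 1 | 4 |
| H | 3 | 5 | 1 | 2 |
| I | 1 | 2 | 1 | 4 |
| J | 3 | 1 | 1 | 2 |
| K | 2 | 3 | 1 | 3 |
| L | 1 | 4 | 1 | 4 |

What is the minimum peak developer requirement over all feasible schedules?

8

Early-start (F@1, G@1, H@1, I@1, J@1, K@1, L@1) gives peak 20: d1:20  d2:11  d3:8  d4:0  d5:0.
Shift H→2, K→4, L→5.
Schedule F@1, G@1, H@2, I@1, J@1, K@4, L@5: d1:8  d2:8  d3:8  d4:8  d5:7 — peak 8.
Total developer-days = 39 over 5 days ⇒ peak ≥ ⌈39/5⌉ = 8, so 8 is optimal.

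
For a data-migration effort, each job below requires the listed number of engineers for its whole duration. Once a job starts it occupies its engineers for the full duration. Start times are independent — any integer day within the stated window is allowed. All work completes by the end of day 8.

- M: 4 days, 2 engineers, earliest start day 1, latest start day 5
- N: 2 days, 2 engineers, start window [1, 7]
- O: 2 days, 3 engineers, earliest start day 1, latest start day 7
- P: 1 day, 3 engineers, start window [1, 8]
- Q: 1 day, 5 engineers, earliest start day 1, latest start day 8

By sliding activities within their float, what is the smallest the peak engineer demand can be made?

Early-start (M@1, N@1, O@1, P@1, Q@1) gives peak 15: d1:15  d2:7  d3:2  d4:2  d5:0  d6:0  d7:0  d8:0.
Shift O→3, P→5, Q→6.
Schedule M@1, N@1, O@3, P@5, Q@6: d1:4  d2:4  d3:5  d4:5  d5:3  d6:5  d7:0  d8:0 — peak 5.

5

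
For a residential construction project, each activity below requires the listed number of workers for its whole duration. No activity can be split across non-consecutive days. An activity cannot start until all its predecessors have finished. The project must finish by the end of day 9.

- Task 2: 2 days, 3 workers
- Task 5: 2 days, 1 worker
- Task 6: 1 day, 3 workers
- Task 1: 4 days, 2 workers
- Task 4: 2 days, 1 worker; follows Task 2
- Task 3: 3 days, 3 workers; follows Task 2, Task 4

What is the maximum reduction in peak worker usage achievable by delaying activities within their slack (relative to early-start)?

4

Early-start peak: d1:9  d2:6  d3:3  d4:3  d5:3  d6:3  d7:3  d8:0  d9:0 ⇒ 9.
Leveled (Task 2@1, Task 5@1, Task 6@3, Task 1@3, Task 4@4, Task 3@6): d1:4  d2:4  d3:5  d4:3  d5:3  d6:5  d7:3  d8:3  d9:0 ⇒ 5.
Reduction 9 − 5 = 4.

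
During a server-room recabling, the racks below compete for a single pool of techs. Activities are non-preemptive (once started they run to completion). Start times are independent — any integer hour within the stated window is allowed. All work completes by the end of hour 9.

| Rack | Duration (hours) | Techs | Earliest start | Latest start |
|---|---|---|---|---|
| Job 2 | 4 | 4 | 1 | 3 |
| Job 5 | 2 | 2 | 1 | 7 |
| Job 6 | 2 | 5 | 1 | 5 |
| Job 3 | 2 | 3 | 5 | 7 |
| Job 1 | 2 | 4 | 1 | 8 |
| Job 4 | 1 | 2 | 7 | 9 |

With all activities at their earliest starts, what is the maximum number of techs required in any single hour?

15

Early-start schedule: Job 2@1, Job 5@1, Job 6@1, Job 3@5, Job 1@1, Job 4@7.
Load per hour: hour 1: 15, hour 2: 15, hour 3: 4, hour 4: 4, hour 5: 3, hour 6: 3, hour 7: 2, hour 8: 0, hour 9: 0.
Peak is 15.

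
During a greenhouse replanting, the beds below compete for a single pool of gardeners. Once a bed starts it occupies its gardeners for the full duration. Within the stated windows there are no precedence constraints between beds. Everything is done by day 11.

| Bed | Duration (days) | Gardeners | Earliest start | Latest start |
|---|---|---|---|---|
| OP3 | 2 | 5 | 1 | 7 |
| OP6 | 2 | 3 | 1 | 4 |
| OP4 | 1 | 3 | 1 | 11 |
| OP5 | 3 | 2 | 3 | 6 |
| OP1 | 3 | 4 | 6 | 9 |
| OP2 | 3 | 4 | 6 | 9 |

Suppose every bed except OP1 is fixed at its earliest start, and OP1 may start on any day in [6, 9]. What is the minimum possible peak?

OP1@6: d1:11  d2:8  d3:2  d4:2  d5:2  d6:8  d7:8  d8:8  d9:0  d10:0  d11:0 → peak 11
OP1@7: d1:11  d2:8  d3:2  d4:2  d5:2  d6:4  d7:8  d8:8  d9:4  d10:0  d11:0 → peak 11
OP1@8: d1:11  d2:8  d3:2  d4:2  d5:2  d6:4  d7:4  d8:8  d9:4  d10:4  d11:0 → peak 11
OP1@9: d1:11  d2:8  d3:2  d4:2  d5:2  d6:4  d7:4  d8:4  d9:4  d10:4  d11:4 → peak 11
Best is OP1@6, peak 11.

11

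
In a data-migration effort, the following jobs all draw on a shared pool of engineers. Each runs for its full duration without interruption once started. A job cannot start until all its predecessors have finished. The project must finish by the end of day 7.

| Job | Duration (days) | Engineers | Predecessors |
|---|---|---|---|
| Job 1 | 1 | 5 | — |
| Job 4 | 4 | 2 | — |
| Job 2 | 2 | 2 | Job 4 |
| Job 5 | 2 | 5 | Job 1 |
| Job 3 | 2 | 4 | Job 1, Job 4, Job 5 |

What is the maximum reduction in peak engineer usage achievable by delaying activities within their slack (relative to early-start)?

Early-start peak: d1:7  d2:7  d3:7  d4:2  d5:6  d6:6  d7:0 ⇒ 7.
Leveled (Job 1@1, Job 4@1, Job 2@5, Job 5@2, Job 3@5): d1:7  d2:7  d3:7  d4:2  d5:6  d6:6  d7:0 ⇒ 7.
Reduction 7 − 7 = 0.

0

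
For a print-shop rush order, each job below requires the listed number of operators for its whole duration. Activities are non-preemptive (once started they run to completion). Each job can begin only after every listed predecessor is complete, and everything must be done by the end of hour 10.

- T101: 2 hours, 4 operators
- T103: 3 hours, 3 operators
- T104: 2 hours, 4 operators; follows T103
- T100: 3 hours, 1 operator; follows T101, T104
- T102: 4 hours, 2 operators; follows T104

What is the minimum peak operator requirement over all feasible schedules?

Early-start (T101@1, T103@1, T104@4, T100@6, T102@6) gives peak 7: h1:7  h2:7  h3:3  h4:4  h5:4  h6:3  h7:3  h8:3  h9:2  h10:0.
Shift T101→6, T100→8.
Schedule T101@6, T103@1, T104@4, T100@8, T102@6: h1:3  h2:3  h3:3  h4:4  h5:4  h6:6  h7:6  h8:3  h9:3  h10:1 — peak 6.

6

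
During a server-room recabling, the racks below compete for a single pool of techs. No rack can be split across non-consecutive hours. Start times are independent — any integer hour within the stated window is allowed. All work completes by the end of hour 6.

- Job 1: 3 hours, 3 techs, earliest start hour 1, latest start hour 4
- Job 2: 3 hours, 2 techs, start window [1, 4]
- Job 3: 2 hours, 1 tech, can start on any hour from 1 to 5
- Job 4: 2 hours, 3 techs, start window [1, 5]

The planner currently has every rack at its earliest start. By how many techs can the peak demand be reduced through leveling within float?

4

Early-start peak: h1:9  h2:9  h3:5  h4:0  h5:0  h6:0 ⇒ 9.
Leveled (Job 1@1, Job 2@1, Job 3@4, Job 4@4): h1:5  h2:5  h3:5  h4:4  h5:4  h6:0 ⇒ 5.
Reduction 9 − 5 = 4.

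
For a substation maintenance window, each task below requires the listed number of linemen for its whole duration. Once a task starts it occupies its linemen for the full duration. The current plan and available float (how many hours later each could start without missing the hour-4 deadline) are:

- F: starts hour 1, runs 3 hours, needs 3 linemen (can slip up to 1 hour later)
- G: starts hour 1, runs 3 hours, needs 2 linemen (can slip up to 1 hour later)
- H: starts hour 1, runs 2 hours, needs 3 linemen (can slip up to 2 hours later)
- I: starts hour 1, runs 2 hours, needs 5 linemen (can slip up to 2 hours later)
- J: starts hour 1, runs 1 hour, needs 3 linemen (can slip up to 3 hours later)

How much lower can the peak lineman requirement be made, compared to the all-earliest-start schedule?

Early-start peak: h1:16  h2:13  h3:5  h4:0 ⇒ 16.
Leveled (F@1, G@1, H@1, I@3, J@4): h1:8  h2:8  h3:10  h4:8 ⇒ 10.
Reduction 16 − 10 = 6.

6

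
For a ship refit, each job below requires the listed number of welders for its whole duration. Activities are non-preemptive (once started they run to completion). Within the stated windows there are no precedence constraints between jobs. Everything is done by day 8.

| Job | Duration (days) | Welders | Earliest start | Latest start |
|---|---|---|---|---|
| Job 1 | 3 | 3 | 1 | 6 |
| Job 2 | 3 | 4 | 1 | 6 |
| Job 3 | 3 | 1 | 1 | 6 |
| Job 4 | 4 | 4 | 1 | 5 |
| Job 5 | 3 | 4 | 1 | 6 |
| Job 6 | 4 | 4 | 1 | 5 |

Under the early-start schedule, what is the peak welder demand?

20

Early-start schedule: Job 1@1, Job 2@1, Job 3@1, Job 4@1, Job 5@1, Job 6@1.
Load per day: day 1: 20, day 2: 20, day 3: 20, day 4: 8, day 5: 0, day 6: 0, day 7: 0, day 8: 0.
Peak is 20.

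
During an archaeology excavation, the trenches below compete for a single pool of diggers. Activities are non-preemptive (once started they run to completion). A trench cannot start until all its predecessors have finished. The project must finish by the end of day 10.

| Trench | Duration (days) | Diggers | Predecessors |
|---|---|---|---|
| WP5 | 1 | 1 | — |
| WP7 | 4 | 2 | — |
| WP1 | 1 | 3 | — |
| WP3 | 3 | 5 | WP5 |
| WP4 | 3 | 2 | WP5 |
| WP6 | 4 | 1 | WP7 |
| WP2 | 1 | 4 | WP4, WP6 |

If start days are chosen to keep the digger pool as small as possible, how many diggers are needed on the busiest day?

Early-start (WP5@1, WP7@1, WP1@1, WP3@2, WP4@2, WP6@5, WP2@9) gives peak 9: d1:6  d2:9  d3:9  d4:9  d5:1  d6:1  d7:1  d8:1  d9:4  d10:0.
Shift WP3→5.
Schedule WP5@1, WP7@1, WP1@1, WP3@5, WP4@2, WP6@5, WP2@9: d1:6  d2:4  d3:4  d4:4  d5:6  d6:6  d7:6  d8:1  d9:4  d10:0 — peak 6.

6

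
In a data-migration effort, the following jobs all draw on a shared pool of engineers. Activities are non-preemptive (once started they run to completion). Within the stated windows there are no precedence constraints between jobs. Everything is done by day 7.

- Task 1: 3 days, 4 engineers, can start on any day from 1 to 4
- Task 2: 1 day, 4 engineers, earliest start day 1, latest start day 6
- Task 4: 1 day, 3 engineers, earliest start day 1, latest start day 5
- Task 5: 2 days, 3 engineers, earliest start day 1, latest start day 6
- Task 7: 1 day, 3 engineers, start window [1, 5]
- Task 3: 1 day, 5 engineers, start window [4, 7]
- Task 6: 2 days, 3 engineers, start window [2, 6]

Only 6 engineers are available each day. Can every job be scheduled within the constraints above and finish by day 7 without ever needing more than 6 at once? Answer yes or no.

no

The minimum achievable peak is 7; 6 < 7, so no feasible schedule stays within the cap.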